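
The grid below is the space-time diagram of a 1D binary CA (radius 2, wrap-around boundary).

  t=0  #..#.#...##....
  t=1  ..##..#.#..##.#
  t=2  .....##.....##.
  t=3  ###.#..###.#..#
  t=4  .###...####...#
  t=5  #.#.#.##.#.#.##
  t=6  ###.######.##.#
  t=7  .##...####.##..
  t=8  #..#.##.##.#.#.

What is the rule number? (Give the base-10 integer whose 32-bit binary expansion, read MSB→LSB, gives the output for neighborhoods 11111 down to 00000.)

  #####|#  b31=1 t=6,i=6
  ####.|#  b30=1 t=3,i=1
  ###.#|#  b29=1 t=3,i=2
  ###..|.  b28=0 t=4,i=3
  ##.##|.  b27=0 t=6,i=3
  ##.#.|#  b26=1 t=1,i=13
  ##..#|.  b25=0 t=1,i=4
  ##...|#  b24=1 t=0,i=11
  #.###|.  b23=0 t=4,i=1
  #.##.|#  b22=1 t=5,i=6
  #.#.#|#  b21=1 t=5,i=2
  #.#..|.  b20=0 t=0,i=5
  #..##|.  b19=0 t=1,i=1
  #..#.|#  b18=1 t=0,i=2
  #...#|.  b17=0 t=0,i=7
  #....|#  b16=1 t=0,i=12
  .####|.  b15=0 t=3,i=0
  .###.|#  b14=1 t=3,i=8
  .##.#|#  b13=1 t=1,i=12
  .##..|.  b12=0 t=0,i=10
  .#.##|#  b11=1 t=4,i=0
  .#.#.|.  b10=0 t=0,i=4
  .#..#|.  b9=0 t=0,i=1
  .#...|#  b8=1 t=0,i=6
  ..###|#  b7=1 t=3,i=7
  ..##.|.  b6=0 t=0,i=9
  ..#.#|#  b5=1 t=0,i=3
  ..#..|.  b4=0 t=0,i=0
  ...##|#  b3=1 t=0,i=8
  ...#.|#  b2=1 t=0,i=14
  ....#|.  b1=0 t=0,i=13
  .....|#  b0=1 t=2,i=1
  bits 11100101011001010110100110101101 = 3848628653

3848628653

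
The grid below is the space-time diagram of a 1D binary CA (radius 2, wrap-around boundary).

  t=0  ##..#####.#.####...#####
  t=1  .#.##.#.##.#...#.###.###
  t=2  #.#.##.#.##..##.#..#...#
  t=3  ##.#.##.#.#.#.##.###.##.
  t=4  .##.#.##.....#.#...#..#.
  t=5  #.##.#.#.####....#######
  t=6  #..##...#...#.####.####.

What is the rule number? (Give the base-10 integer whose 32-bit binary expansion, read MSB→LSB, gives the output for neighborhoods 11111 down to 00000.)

  #####|#  b31=1 t=0,i=6
  ####.|.  b30=0 t=0,i=0
  ###.#|#  b29=1 t=0,i=8
  ###..|#  b28=1 t=0,i=1
  ##.##|.  b27=0 t=1,i=20
  ##.#.|#  b26=1 t=0,i=9
  ##..#|.  b25=0 t=0,i=2
  ##...|.  b24=0 t=0,i=16
  #.###|.  b23=0 t=0,i=12
  #.##.|.  b22=0 t=1,i=3
  #.#.#|.  b21=0 t=0,i=10
  #.#..|.  b20=0 t=1,i=11
  #..##|#  b19=1 t=0,i=3
  #..#.|#  b18=1 t=2,i=18
  #...#|#  b17=1 t=0,i=17
  #....|#  b16=1 t=4,i=9
  .####|.  b15=0 t=0,i=5
  .###.|.  b14=0 t=1,i=18
  .##.#|#  b13=1 t=1,i=4
  .##..|#  b12=1 t=2,i=10
  .#.##|#  b11=1 t=0,i=11
  .#.#.|.  b10=0 t=3,i=9
  .#..#|#  b9=1 t=2,i=17
  .#...|.  b8=0 t=1,i=12
  ..###|#  b7=1 t=0,i=4
  ..##.|.  b6=0 t=2,i=13
  ..#.#|.  b5=0 t=1,i=15
  ..#..|#  b4=1 t=2,i=19
  ...##|#  b3=1 t=0,i=18
  ...#.|#  b2=1 t=1,i=14
  ....#|#  b1=1 t=4,i=11
  .....|#  b0=1 t=4,i=10
  bits 10110100000011110011101010011111 = 3020896927

3020896927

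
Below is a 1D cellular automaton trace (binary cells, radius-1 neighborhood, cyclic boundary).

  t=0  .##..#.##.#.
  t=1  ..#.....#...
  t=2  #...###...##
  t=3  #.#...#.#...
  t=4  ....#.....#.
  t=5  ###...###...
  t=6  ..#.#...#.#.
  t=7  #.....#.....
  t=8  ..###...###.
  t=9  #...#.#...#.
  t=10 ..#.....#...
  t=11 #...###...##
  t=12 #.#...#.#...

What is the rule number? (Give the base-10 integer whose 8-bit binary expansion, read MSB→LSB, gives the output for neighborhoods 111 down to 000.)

  ###|.  b7=0 t=2,i=5
  ##.|#  b6=1 t=0,i=2
  #.#|.  b5=0 t=0,i=6
  #..|.  b4=0 t=0,i=3
  .##|.  b3=0 t=0,i=1
  .#.|.  b2=0 t=0,i=5
  ..#|.  b1=0 t=0,i=0
  ...|#  b0=1 t=1,i=0
  bits 01000001 = 65

65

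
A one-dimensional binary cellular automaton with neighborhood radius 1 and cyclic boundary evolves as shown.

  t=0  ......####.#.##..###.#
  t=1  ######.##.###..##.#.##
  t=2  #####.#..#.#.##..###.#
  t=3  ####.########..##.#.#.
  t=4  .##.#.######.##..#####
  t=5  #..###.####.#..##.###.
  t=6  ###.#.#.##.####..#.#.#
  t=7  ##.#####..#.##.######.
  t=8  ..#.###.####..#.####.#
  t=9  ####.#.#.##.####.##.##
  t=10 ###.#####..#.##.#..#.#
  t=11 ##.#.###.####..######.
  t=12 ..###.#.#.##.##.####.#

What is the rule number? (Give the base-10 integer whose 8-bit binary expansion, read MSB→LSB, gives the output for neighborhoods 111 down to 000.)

  [7] ### => #  t=0,i=7
  [6] ##. => .  t=0,i=9
  [5] #.# => #  t=0,i=10
  [4] #.. => #  t=0,i=0
  [3] .## => .  t=0,i=6
  [2] .#. => #  t=0,i=11
  [1] ..# => #  t=0,i=5
  [0] ... => #  t=0,i=1
  bits 10110111 = 183

183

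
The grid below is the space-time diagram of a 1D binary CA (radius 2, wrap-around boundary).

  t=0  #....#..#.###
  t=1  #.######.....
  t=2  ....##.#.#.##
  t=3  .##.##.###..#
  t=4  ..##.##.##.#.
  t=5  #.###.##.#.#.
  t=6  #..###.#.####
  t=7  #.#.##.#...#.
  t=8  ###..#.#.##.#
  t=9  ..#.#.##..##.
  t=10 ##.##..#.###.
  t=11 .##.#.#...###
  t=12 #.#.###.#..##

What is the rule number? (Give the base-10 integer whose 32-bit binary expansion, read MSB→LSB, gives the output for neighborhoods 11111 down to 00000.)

3091166806

  [31] ##### => #  t=1,i=4
  [30] ####. => .  t=0,i=12
  [29] ###.# => #  t=5,i=4
  [28] ###.. => #  t=0,i=0
  [27] ##.## => #  t=3,i=3
  [26] ##.#. => .  t=2,i=6
  [25] ##..# => .  t=3,i=10
  [24] ##... => .  t=0,i=1
  [23] #.### => .  t=0,i=10
  [22] #.##. => .  t=2,i=11
  [21] #.#.# => #  t=2,i=7
  [20] #.#.. => #  t=4,i=11
  [19] #..## => #  t=6,i=2
  [18] #..#. => #  t=0,i=7
  [17] #...# => #  t=4,i=0
  [16] #.... => #  t=0,i=2
  [15] .#### => .  t=0,i=11
  [14] .###. => #  t=3,i=8
  [13] .##.# => #  t=2,i=5
  [12] .##.. => #  t=2,i=12
  [11] .#.## => .  t=0,i=9
  [10] .#.#. => #  t=2,i=8
  [9] .#..# => #  t=0,i=6
  [8] .#... => .  t=4,i=12
  [7] ..### => .  t=6,i=3
  [6] ..##. => #  t=2,i=4
  [5] ..#.# => .  t=0,i=8
  [4] ..#.. => #  t=0,i=5
  [3] ...## => .  t=2,i=3
  [2] ...#. => #  t=0,i=4
  [1] ....# => #  t=0,i=3
  [0] ..... => .  t=1,i=10
  bits 10111000001111110111011001010110 = 3091166806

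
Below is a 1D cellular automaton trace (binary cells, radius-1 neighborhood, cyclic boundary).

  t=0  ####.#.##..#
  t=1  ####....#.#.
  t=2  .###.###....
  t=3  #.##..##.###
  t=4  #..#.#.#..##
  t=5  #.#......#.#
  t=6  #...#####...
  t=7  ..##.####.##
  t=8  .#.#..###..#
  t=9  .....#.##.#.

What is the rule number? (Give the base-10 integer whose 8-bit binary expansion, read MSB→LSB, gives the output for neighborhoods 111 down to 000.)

  [7] ### => #  t=0,i=0
  [6] ##. => #  t=0,i=3
  [5] #.# => .  t=0,i=4
  [4] #.. => .  t=0,i=9
  [3] .## => .  t=0,i=7
  [2] .#. => .  t=0,i=5
  [1] ..# => #  t=0,i=10
  [0] ... => #  t=1,i=5
  bits 11000011 = 195

195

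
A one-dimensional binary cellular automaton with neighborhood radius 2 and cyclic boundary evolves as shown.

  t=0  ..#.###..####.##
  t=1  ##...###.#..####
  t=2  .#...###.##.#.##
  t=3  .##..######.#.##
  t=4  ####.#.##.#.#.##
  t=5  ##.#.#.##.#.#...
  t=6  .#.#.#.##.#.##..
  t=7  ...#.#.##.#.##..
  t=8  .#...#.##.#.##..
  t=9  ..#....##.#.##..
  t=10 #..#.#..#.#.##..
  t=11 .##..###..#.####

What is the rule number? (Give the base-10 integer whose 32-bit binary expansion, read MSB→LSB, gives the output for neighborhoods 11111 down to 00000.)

3128193922

  #####|#  b31=1 t=1,i=14
  ####.|.  b30=0 t=0,i=11
  ###.#|#  b29=1 t=0,i=12
  ###..|#  b28=1 t=0,i=6
  ##.##|#  b27=1 t=0,i=13
  ##.#.|.  b26=0 t=1,i=8
  ##..#|#  b25=1 t=0,i=0
  ##...|.  b24=0 t=1,i=2
  #.###|.  b23=0 t=0,i=4
  #.##.|#  b22=1 t=0,i=14
  #.#.#|#  b21=1 t=2,i=12
  #.#..|#  b20=1 t=1,i=9
  #..##|.  b19=0 t=0,i=8
  #..#.|#  b18=1 t=0,i=1
  #...#|.  b17=0 t=1,i=3
  #....|.  b16=0 t=7,i=15
  .####|.  b15=0 t=0,i=10
  .###.|#  b14=1 t=0,i=5
  .##.#|#  b13=1 t=2,i=10
  .##..|#  b12=1 t=0,i=15
  .#.##|.  b11=0 t=0,i=3
  .#.#.|.  b10=0 t=4,i=11
  .#..#|#  b9=1 t=1,i=10
  .#...|#  b8=1 t=2,i=2
  ..###|#  b7=1 t=0,i=9
  ..##.|.  b6=0 t=5,i=0
  ..#.#|.  b5=0 t=0,i=2
  ..#..|.  b4=0 t=8,i=1
  ...##|.  b3=0 t=1,i=4
  ...#.|.  b2=0 t=6,i=0
  ....#|#  b1=1 t=7,i=1
  .....|.  b0=0 t=7,i=0
  bits 10111010011101000111001110000010 = 3128193922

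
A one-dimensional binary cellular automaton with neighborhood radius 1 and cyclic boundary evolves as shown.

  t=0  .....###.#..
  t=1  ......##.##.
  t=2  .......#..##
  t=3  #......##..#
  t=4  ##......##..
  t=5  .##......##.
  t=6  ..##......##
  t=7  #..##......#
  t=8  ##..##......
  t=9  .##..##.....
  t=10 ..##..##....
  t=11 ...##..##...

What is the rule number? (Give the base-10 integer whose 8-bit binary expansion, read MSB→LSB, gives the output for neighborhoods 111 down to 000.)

  nb ###: next=#  (t=0,i=6, bit7=1)
  nb ##.: next=#  (t=0,i=7, bit6=1)
  nb #.#: next=.  (t=0,i=8, bit5=0)
  nb #..: next=#  (t=0,i=10, bit4=1)
  nb .##: next=.  (t=0,i=5, bit3=0)
  nb .#.: next=#  (t=0,i=9, bit2=1)
  nb ..#: next=.  (t=0,i=4, bit1=0)
  nb ...: next=.  (t=0,i=0, bit0=0)
  bits 11010100 = 212

212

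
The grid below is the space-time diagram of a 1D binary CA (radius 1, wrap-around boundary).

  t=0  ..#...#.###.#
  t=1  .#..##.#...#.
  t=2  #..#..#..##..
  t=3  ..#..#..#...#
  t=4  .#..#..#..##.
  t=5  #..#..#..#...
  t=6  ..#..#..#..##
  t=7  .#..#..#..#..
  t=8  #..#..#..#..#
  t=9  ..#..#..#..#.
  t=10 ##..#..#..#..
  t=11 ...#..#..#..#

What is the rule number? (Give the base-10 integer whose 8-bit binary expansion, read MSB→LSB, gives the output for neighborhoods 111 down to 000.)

  ### -> .   bit 7 = 0  t=0,i=9
  ##. -> .   bit 6 = 0  t=0,i=10
  #.# -> #   bit 5 = 1  t=0,i=7
  #.. -> .   bit 4 = 0  t=0,i=0
  .## -> .   bit 3 = 0  t=0,i=8
  .#. -> .   bit 2 = 0  t=0,i=2
  ..# -> #   bit 1 = 1  t=0,i=1
  ... -> #   bit 0 = 1  t=0,i=4
  bits 00100011 = 35

35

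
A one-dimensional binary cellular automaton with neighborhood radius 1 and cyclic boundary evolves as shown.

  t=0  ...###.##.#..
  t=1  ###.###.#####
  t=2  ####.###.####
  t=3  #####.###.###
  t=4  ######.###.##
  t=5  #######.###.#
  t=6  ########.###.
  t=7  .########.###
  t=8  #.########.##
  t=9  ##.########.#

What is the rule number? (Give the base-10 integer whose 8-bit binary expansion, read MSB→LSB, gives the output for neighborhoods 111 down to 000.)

  [7] ### => #  t=0,i=4
  [6] ##. => #  t=0,i=5
  [5] #.# => #  t=0,i=6
  [4] #.. => #  t=0,i=11
  [3] .## => .  t=0,i=3
  [2] .#. => #  t=0,i=10
  [1] ..# => #  t=0,i=2
  [0] ... => #  t=0,i=0
  bits 11110111 = 247

247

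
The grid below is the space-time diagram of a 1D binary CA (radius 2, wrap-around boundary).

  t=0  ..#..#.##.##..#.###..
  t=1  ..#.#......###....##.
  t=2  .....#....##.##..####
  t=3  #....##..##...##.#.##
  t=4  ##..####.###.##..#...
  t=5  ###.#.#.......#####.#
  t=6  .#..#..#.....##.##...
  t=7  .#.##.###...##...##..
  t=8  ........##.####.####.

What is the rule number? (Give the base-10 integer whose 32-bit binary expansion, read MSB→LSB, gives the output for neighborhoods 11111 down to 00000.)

  nb #####: next=#  (t=5,i=16, bit31=1)
  nb ####.: next=#  (t=2,i=19, bit30=1)
  nb ###.#: next=.  (t=4,i=7, bit29=0)
  nb ###..: next=#  (t=0,i=18, bit28=1)
  nb ##.##: next=.  (t=0,i=9, bit27=0)
  nb ##.#.: next=.  (t=3,i=16, bit26=0)
  nb ##..#: next=#  (t=0,i=12, bit25=1)
  nb ##...: next=#  (t=0,i=19, bit24=1)
  nb #.###: next=.  (t=0,i=16, bit23=0)
  nb #.##.: next=.  (t=0,i=7, bit22=0)
  nb #.#.#: next=#  (t=3,i=17, bit21=1)
  nb #.#..: next=.  (t=1,i=4, bit20=0)
  nb #..##: next=.  (t=2,i=16, bit19=0)
  nb #..#.: next=#  (t=0,i=4, bit18=1)
  nb #...#: next=.  (t=1,i=0, bit17=0)
  nb #....: next=.  (t=0,i=20, bit16=0)
  nb .####: next=.  (t=2,i=18, bit15=0)
  nb .###.: next=.  (t=0,i=17, bit14=0)
  nb .##.#: next=.  (t=0,i=8, bit13=0)
  nb .##..: next=#  (t=0,i=11, bit12=1)
  nb .#.##: next=.  (t=0,i=6, bit11=0)
  nb .#.#.: next=.  (t=1,i=3, bit10=0)
  nb .#..#: next=.  (t=0,i=3, bit9=0)
  nb .#...: next=#  (t=1,i=5, bit8=1)
  nb ..###: next=#  (t=1,i=11, bit7=1)
  nb ..##.: next=#  (t=1,i=18, bit6=1)
  nb ..#.#: next=.  (t=0,i=5, bit5=0)
  nb ..#..: next=#  (t=0,i=2, bit4=1)
  nb ...##: next=#  (t=1,i=10, bit3=1)
  nb ...#.: next=.  (t=0,i=1, bit2=0)
  nb ....#: next=.  (t=0,i=0, bit1=0)
  nb .....: next=.  (t=1,i=7, bit0=0)
  bits 11010011001001000001000111011000 = 3542356440

3542356440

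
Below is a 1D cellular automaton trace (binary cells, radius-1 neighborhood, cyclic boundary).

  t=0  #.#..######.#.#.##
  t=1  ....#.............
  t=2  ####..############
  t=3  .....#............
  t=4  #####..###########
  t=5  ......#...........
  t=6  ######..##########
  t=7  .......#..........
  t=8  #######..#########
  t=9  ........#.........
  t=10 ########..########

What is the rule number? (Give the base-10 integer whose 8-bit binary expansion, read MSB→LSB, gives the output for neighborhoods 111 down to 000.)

  nb ###: next=.  (t=0,i=6, bit7=0)
  nb ##.: next=.  (t=0,i=0, bit6=0)
  nb #.#: next=.  (t=0,i=1, bit5=0)
  nb #..: next=.  (t=0,i=3, bit4=0)
  nb .##: next=.  (t=0,i=5, bit3=0)
  nb .#.: next=.  (t=0,i=2, bit2=0)
  nb ..#: next=#  (t=0,i=4, bit1=1)
  nb ...: next=#  (t=1,i=0, bit0=1)
  bits 00000011 = 3

3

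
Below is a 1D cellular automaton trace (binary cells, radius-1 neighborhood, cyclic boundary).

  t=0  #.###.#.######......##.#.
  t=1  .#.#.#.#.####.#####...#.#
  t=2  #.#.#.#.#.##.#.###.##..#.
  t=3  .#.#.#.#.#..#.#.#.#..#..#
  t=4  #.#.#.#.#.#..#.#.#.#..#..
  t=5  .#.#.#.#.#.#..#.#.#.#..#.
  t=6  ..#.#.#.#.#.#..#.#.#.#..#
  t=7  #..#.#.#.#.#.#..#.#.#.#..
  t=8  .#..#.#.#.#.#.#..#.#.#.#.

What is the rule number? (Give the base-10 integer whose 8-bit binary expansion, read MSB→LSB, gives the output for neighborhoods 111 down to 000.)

177

  ### -> #   bit 7 = 1  t=0,i=3
  ##. -> .   bit 6 = 0  t=0,i=4
  #.# -> #   bit 5 = 1  t=0,i=1
  #.. -> #   bit 4 = 1  t=0,i=14
  .## -> .   bit 3 = 0  t=0,i=2
  .#. -> .   bit 2 = 0  t=0,i=0
  ..# -> .   bit 1 = 0  t=0,i=19
  ... -> #   bit 0 = 1  t=0,i=15
  bits 10110001 = 177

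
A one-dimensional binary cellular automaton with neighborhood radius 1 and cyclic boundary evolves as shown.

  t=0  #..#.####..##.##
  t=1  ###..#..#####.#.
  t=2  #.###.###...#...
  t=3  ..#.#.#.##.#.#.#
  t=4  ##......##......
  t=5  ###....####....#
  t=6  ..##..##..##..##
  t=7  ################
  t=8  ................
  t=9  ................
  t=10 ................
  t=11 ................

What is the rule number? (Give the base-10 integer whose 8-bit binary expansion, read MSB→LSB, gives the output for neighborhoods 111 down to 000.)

90

  [7] ### => .  t=0,i=6
  [6] ##. => #  t=0,i=0
  [5] #.# => .  t=0,i=4
  [4] #.. => #  t=0,i=1
  [3] .## => #  t=0,i=5
  [2] .#. => .  t=0,i=3
  [1] ..# => #  t=0,i=2
  [0] ... => .  t=2,i=10
  bits 01011010 = 90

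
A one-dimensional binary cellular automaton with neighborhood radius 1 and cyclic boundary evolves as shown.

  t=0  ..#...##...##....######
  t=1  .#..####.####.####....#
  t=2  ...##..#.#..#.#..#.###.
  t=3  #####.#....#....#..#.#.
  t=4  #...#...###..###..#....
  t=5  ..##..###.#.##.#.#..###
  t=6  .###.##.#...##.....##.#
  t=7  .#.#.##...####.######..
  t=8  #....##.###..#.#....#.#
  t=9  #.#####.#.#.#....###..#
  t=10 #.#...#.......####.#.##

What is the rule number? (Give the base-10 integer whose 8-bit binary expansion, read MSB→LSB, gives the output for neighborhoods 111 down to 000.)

75

  [7] ### => .  t=0,i=18
  [6] ##. => #  t=0,i=7
  [5] #.# => .  t=1,i=0
  [4] #.. => .  t=0,i=0
  [3] .## => #  t=0,i=6
  [2] .#. => .  t=0,i=2
  [1] ..# => #  t=0,i=1
  [0] ... => #  t=0,i=4
  bits 01001011 = 75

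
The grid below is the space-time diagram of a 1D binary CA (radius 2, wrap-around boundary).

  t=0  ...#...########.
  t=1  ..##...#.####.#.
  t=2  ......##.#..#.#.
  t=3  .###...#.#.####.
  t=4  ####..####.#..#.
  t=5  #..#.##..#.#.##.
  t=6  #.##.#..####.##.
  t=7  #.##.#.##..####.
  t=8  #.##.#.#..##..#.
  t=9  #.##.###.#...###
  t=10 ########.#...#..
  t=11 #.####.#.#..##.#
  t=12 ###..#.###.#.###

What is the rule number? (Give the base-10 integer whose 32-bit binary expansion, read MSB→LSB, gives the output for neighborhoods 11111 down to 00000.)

3103548597

  nb #####: next=#  (t=0,i=9, bit31=1)
  nb ####.: next=.  (t=0,i=13, bit30=0)
  nb ###.#: next=#  (t=1,i=12, bit29=1)
  nb ###..: next=#  (t=0,i=14, bit28=1)
  nb ##.##: next=#  (t=6,i=12, bit27=1)
  nb ##.#.: next=.  (t=1,i=13, bit26=0)
  nb ##..#: next=.  (t=3,i=15, bit25=0)
  nb ##...: next=.  (t=0,i=15, bit24=0)
  nb #.###: next=#  (t=1,i=9, bit23=1)
  nb #.##.: next=#  (t=5,i=5, bit22=1)
  nb #.#.#: next=#  (t=3,i=9, bit21=1)
  nb #.#..: next=#  (t=1,i=14, bit20=1)
  nb #..##: next=#  (t=3,i=0, bit19=1)
  nb #..#.: next=#  (t=2,i=11, bit18=1)
  nb #...#: next=.  (t=0,i=5, bit17=0)
  nb #....: next=.  (t=0,i=0, bit16=0)
  nb .####: next=.  (t=0,i=8, bit15=0)
  nb .###.: next=#  (t=3,i=2, bit14=1)
  nb .##.#: next=#  (t=2,i=7, bit13=1)
  nb .##..: next=.  (t=1,i=3, bit12=0)
  nb .#.##: next=.  (t=1,i=8, bit11=0)
  nb .#.#.: next=#  (t=2,i=13, bit10=1)
  nb .#..#: next=.  (t=2,i=10, bit9=0)
  nb .#...: next=.  (t=0,i=4, bit8=0)
  nb ..###: next=#  (t=0,i=7, bit7=1)
  nb ..##.: next=.  (t=1,i=2, bit6=0)
  nb ..#.#: next=#  (t=1,i=7, bit5=1)
  nb ..#..: next=#  (t=0,i=3, bit4=1)
  nb ...##: next=.  (t=0,i=6, bit3=0)
  nb ...#.: next=#  (t=0,i=2, bit2=1)
  nb ....#: next=.  (t=0,i=1, bit1=0)
  nb .....: next=#  (t=2,i=1, bit0=1)
  bits 10111000111111000110010010110101 = 3103548597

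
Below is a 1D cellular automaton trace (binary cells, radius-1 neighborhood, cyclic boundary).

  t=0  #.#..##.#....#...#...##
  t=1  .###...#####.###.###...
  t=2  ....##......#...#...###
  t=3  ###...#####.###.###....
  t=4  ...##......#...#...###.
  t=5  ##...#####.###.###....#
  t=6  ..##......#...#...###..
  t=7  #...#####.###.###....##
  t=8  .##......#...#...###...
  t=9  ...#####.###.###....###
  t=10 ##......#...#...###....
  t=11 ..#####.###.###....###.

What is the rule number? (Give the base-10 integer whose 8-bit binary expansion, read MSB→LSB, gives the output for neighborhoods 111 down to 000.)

53

  ###|.  b7=0 t=0,i=22
  ##.|.  b6=0 t=0,i=0
  #.#|#  b5=1 t=0,i=1
  #..|#  b4=1 t=0,i=3
  .##|.  b3=0 t=0,i=5
  .#.|#  b2=1 t=0,i=2
  ..#|.  b1=0 t=0,i=4
  ...|#  b0=1 t=0,i=10
  bits 00110101 = 53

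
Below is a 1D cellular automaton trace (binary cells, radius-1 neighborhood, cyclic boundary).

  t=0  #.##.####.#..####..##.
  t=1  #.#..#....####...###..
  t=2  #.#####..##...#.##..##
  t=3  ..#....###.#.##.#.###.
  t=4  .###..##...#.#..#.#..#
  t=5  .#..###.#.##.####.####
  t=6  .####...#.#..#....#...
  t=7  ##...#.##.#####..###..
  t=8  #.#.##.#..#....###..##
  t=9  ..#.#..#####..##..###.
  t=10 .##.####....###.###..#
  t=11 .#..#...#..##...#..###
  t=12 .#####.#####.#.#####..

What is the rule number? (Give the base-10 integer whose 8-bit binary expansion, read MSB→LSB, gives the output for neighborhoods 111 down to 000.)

30

  ### -> .   bit 7 = 0  t=0,i=6
  ##. -> .   bit 6 = 0  t=0,i=3
  #.# -> .   bit 5 = 0  t=0,i=1
  #.. -> #   bit 4 = 1  t=0,i=11
  .## -> #   bit 3 = 1  t=0,i=2
  .#. -> #   bit 2 = 1  t=0,i=0
  ..# -> #   bit 1 = 1  t=0,i=12
  ... -> .   bit 0 = 0  t=1,i=7
  bits 00011110 = 30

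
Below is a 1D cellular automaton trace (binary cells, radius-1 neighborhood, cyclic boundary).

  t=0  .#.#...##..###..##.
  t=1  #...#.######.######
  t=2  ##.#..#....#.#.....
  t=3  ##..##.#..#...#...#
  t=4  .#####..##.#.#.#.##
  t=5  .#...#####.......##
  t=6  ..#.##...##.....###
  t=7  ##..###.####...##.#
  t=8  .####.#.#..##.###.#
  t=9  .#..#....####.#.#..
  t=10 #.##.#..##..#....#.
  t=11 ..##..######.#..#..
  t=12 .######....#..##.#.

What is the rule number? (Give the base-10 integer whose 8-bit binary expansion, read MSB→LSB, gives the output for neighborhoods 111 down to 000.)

  ###|.  b7=0 t=0,i=12
  ##.|#  b6=1 t=0,i=8
  #.#|.  b5=0 t=0,i=2
  #..|#  b4=1 t=0,i=4
  .##|#  b3=1 t=0,i=7
  .#.|.  b2=0 t=0,i=1
  ..#|#  b1=1 t=0,i=0
  ...|.  b0=0 t=0,i=5
  bits 01011010 = 90

90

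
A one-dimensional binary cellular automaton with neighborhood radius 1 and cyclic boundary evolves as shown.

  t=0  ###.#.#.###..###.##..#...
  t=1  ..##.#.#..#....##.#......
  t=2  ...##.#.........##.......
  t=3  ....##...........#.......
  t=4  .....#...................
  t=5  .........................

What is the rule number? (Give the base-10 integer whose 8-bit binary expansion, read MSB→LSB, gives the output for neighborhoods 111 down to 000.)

96

  nb ###: next=.  (t=0,i=1, bit7=0)
  nb ##.: next=#  (t=0,i=2, bit6=1)
  nb #.#: next=#  (t=0,i=3, bit5=1)
  nb #..: next=.  (t=0,i=11, bit4=0)
  nb .##: next=.  (t=0,i=0, bit3=0)
  nb .#.: next=.  (t=0,i=4, bit2=0)
  nb ..#: next=.  (t=0,i=12, bit1=0)
  nb ...: next=.  (t=0,i=23, bit0=0)
  bits 01100000 = 96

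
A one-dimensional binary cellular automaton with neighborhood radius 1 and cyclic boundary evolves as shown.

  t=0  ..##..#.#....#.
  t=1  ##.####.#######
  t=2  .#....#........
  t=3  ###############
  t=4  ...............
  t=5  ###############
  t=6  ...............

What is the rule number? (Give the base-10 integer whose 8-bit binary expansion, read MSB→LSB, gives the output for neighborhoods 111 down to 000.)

  [7] ### => .  t=1,i=0
  [6] ##. => #  t=0,i=3
  [5] #.# => .  t=0,i=7
  [4] #.. => #  t=0,i=4
  [3] .## => .  t=0,i=2
  [2] .#. => #  t=0,i=6
  [1] ..# => #  t=0,i=1
  [0] ... => #  t=0,i=0
  bits 01010111 = 87

87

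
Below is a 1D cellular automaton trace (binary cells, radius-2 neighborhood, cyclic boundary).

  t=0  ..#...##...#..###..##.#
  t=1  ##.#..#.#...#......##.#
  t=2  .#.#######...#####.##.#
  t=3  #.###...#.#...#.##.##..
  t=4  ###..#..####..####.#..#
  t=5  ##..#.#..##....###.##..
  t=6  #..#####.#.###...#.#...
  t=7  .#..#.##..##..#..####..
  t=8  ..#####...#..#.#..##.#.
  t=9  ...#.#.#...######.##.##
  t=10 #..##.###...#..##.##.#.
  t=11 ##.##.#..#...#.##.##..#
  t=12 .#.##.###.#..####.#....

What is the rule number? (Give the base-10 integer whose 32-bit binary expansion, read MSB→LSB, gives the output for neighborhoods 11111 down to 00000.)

  nb #####: next=.  (t=2,i=5, bit31=0)
  nb ####.: next=#  (t=2,i=8, bit30=1)
  nb ###.#: next=#  (t=1,i=1, bit29=1)
  nb ###..: next=.  (t=0,i=16, bit28=0)
  nb ##.##: next=.  (t=1,i=21, bit27=0)
  nb ##.#.: next=.  (t=0,i=21, bit26=0)
  nb ##..#: next=.  (t=0,i=17, bit25=0)
  nb ##...: next=#  (t=0,i=8, bit24=1)
  nb #.###: next=#  (t=1,i=22, bit23=1)
  nb #.##.: next=#  (t=2,i=19, bit22=1)
  nb #.#.#: next=.  (t=2,i=1, bit21=0)
  nb #.#..: next=#  (t=0,i=22, bit20=1)
  nb #..##: next=.  (t=0,i=13, bit19=0)
  nb #..#.: next=#  (t=0,i=1, bit18=1)
  nb #...#: next=.  (t=0,i=4, bit17=0)
  nb #....: next=#  (t=1,i=14, bit16=1)
  nb .####: next=#  (t=2,i=4, bit15=1)
  nb .###.: next=.  (t=0,i=15, bit14=0)
  nb .##.#: next=#  (t=0,i=20, bit13=1)
  nb .##..: next=.  (t=0,i=7, bit12=0)
  nb .#.##: next=#  (t=2,i=2, bit11=1)
  nb .#.#.: next=#  (t=1,i=7, bit10=1)
  nb .#..#: next=#  (t=0,i=0, bit9=1)
  nb .#...: next=#  (t=0,i=3, bit8=1)
  nb ..###: next=.  (t=0,i=14, bit7=0)
  nb ..##.: next=#  (t=0,i=6, bit6=1)
  nb ..#.#: next=#  (t=1,i=6, bit5=1)
  nb ..#..: next=.  (t=0,i=2, bit4=0)
  nb ...##: next=.  (t=0,i=5, bit3=0)
  nb ...#.: next=.  (t=0,i=10, bit2=0)
  nb ....#: next=#  (t=1,i=17, bit1=1)
  nb .....: next=#  (t=1,i=15, bit0=1)
  bits 01100001110101011010111101100011 = 1641394019

1641394019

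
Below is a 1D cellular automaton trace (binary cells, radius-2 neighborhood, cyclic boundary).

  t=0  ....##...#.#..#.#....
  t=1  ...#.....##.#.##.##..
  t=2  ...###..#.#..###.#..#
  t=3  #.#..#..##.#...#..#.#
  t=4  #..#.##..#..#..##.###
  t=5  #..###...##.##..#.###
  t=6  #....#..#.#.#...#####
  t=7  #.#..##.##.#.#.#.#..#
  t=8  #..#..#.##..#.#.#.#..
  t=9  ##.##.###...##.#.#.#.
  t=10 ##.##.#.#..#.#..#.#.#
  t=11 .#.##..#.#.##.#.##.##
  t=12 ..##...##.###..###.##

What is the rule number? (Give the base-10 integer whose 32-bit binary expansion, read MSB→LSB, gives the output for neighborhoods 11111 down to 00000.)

  [31] ##### => .  t=6,i=18
  [30] ####. => #  t=4,i=20
  [29] ###.# => #  t=2,i=15
  [28] ###.. => #  t=2,i=5
  [27] ##.## => .  t=1,i=16
  [26] ##.#. => .  t=1,i=11
  [25] ##..# => .  t=2,i=6
  [24] ##... => .  t=0,i=6
  [23] #.### => #  t=4,i=18
  [22] #.##. => #  t=1,i=14
  [21] #.#.# => .  t=1,i=12
  [20] #.#.. => .  t=0,i=11
  [19] #..## => .  t=2,i=12
  [18] #..#. => .  t=0,i=13
  [17] #...# => .  t=0,i=7
  [16] #.... => #  t=0,i=18
  [15] .#### => #  t=4,i=19
  [14] .###. => .  t=2,i=4
  [13] .##.# => #  t=1,i=10
  [12] .##.. => .  t=0,i=5
  [11] .#.## => #  t=1,i=13
  [10] .#.#. => #  t=0,i=10
  [9] .#..# => #  t=0,i=12
  [8] .#... => #  t=0,i=17
  [7] ..### => .  t=2,i=3
  [6] ..##. => .  t=0,i=4
  [5] ..#.# => #  t=0,i=9
  [4] ..#.. => #  t=1,i=3
  [3] ...## => #  t=0,i=3
  [2] ...#. => .  t=0,i=8
  [1] ....# => .  t=0,i=2
  [0] ..... => .  t=0,i=0
  bits 01110000110000011010111100111000 = 1891741496

1891741496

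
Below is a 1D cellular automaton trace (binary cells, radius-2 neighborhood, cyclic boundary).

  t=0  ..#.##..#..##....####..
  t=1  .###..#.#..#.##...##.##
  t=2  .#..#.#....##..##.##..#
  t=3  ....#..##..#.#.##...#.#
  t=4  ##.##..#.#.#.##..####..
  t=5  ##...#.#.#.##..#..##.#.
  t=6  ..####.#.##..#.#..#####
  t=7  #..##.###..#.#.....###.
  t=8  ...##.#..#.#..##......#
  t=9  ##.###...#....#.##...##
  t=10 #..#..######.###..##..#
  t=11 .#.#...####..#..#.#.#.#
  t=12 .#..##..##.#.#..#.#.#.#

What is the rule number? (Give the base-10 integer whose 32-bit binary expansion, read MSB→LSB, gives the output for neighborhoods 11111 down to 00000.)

3349391732

  #####|#  b31=1 t=6,i=20
  ####.|#  b30=1 t=0,i=19
  ###.#|.  b29=0 t=6,i=5
  ###..|.  b28=0 t=0,i=20
  ##.##|.  b27=0 t=1,i=0
  ##.#.|#  b26=1 t=5,i=20
  ##..#|#  b25=1 t=0,i=6
  ##...|#  b24=1 t=0,i=13
  #.###|#  b23=1 t=1,i=1
  #.##.|.  b22=0 t=0,i=4
  #.#.#|#  b21=1 t=3,i=13
  #.#..|.  b20=0 t=1,i=8
  #..##|.  b19=0 t=0,i=10
  #..#.|.  b18=0 t=0,i=7
  #...#|#  b17=1 t=1,i=16
  #....|#  b16=1 t=0,i=14
  .####|#  b15=1 t=0,i=18
  .###.|.  b14=0 t=1,i=2
  .##.#|#  b13=1 t=1,i=19
  .##..|.  b12=0 t=0,i=5
  .#.##|#  b11=1 t=0,i=3
  .#.#.|.  b10=0 t=1,i=7
  .#..#|.  b9=0 t=0,i=9
  .#...|#  b8=1 t=2,i=7
  ..###|.  b7=0 t=0,i=17
  ..##.|#  b6=1 t=0,i=11
  ..#.#|#  b5=1 t=0,i=2
  ..#..|#  b4=1 t=0,i=8
  ...##|.  b3=0 t=0,i=16
  ...#.|#  b2=1 t=0,i=1
  ....#|.  b1=0 t=0,i=0
  .....|.  b0=0 t=7,i=16
  bits 11000111101000111010100101110100 = 3349391732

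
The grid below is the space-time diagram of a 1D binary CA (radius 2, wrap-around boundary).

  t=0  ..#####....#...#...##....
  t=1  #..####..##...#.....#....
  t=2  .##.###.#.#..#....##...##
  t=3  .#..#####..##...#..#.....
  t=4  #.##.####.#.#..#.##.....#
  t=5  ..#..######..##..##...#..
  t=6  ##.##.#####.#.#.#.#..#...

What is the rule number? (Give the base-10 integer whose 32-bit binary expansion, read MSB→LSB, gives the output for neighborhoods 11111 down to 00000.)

4109160966

  ##### -> #   bit 31 = 1  t=0,i=4
  ####. -> #   bit 30 = 1  t=0,i=5
  ###.# -> #   bit 29 = 1  t=2,i=6
  ###.. -> #   bit 28 = 1  t=0,i=6
  ##.## -> .   bit 27 = 0  t=2,i=0
  ##.#. -> #   bit 26 = 1  t=2,i=7
  ##..# -> .   bit 25 = 0  t=1,i=7
  ##... -> .   bit 24 = 0  t=0,i=7
  #.### -> #   bit 23 = 1  t=2,i=4
  #.##. -> #   bit 22 = 1  t=2,i=1
  #.#.# -> #   bit 21 = 1  t=2,i=8
  #.#.. -> .   bit 20 = 0  t=2,i=10
  #..## -> #   bit 19 = 1  t=1,i=2
  #..#. -> #   bit 18 = 1  t=2,i=12
  #...# -> .   bit 17 = 0  t=0,i=13
  #.... -> .   bit 16 = 0  t=0,i=8
  .#### -> #   bit 15 = 1  t=0,i=3
  .###. -> #   bit 14 = 1  t=2,i=5
  .##.# -> .   bit 13 = 0  t=2,i=2
  .##.. -> #   bit 12 = 1  t=0,i=20
  .#.## -> .   bit 11 = 0  t=4,i=16
  .#.#. -> .   bit 10 = 0  t=2,i=9
  .#..# -> #   bit 9 = 1  t=1,i=1
  .#... -> .   bit 8 = 0  t=0,i=12
  ..### -> .   bit 7 = 0  t=0,i=2
  ..##. -> .   bit 6 = 0  t=0,i=19
  ..#.# -> .   bit 5 = 0  t=4,i=15
  ..#.. -> .   bit 4 = 0  t=0,i=11
  ...## -> .   bit 3 = 0  t=0,i=1
  ...#. -> #   bit 2 = 1  t=0,i=10
  ....# -> #   bit 1 = 1  t=0,i=0
  ..... -> .   bit 0 = 0  t=0,i=23
  bits 11110100111011001101001000000110 = 4109160966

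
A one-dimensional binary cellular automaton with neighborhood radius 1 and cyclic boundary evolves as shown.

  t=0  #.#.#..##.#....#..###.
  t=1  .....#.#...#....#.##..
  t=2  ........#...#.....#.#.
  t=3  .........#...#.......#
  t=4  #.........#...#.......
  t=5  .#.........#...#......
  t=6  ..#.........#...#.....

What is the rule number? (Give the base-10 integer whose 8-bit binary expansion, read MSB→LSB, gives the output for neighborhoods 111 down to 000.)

  nb ###: next=#  (t=0,i=19, bit7=1)
  nb ##.: next=.  (t=0,i=8, bit6=0)
  nb #.#: next=.  (t=0,i=1, bit5=0)
  nb #..: next=#  (t=0,i=5, bit4=1)
  nb .##: next=#  (t=0,i=7, bit3=1)
  nb .#.: next=.  (t=0,i=0, bit2=0)
  nb ..#: next=.  (t=0,i=6, bit1=0)
  nb ...: next=.  (t=0,i=12, bit0=0)
  bits 10011000 = 152

152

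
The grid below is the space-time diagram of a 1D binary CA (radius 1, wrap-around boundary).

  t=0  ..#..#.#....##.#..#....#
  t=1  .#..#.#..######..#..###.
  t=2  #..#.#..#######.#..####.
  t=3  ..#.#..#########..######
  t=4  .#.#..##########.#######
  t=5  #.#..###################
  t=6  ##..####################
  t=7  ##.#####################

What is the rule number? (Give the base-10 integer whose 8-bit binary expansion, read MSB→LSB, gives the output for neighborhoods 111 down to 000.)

  ### -> #   bit 7 = 1  t=1,i=10
  ##. -> #   bit 6 = 1  t=0,i=13
  #.# -> #   bit 5 = 1  t=0,i=6
  #.. -> .   bit 4 = 0  t=0,i=0
  .## -> #   bit 3 = 1  t=0,i=12
  .#. -> .   bit 2 = 0  t=0,i=2
  ..# -> #   bit 1 = 1  t=0,i=1
  ... -> #   bit 0 = 1  t=0,i=9
  bits 11101011 = 235

235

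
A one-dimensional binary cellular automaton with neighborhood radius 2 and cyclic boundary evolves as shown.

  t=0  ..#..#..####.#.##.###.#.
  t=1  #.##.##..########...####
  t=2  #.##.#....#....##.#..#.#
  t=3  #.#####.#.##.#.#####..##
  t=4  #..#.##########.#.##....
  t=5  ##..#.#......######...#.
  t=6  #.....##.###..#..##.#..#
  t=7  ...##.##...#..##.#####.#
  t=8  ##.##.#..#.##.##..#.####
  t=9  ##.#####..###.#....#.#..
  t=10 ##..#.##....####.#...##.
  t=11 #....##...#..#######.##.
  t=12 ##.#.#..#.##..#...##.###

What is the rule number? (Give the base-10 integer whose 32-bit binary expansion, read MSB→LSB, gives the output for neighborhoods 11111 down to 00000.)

  ##### -> .   bit 31 = 0  t=1,i=11
  ####. -> #   bit 30 = 1  t=0,i=10
  ###.# -> #   bit 29 = 1  t=0,i=11
  ###.. -> #   bit 28 = 1  t=1,i=16
  ##.## -> .   bit 27 = 0  t=0,i=17
  ##.#. -> #   bit 26 = 1  t=0,i=12
  ##..# -> .   bit 25 = 0  t=1,i=7
  ##... -> .   bit 24 = 0  t=1,i=17
  #.### -> .   bit 23 = 0  t=0,i=18
  #.##. -> #   bit 22 = 1  t=0,i=15
  #.#.# -> #   bit 21 = 1  t=0,i=13
  #.#.. -> #   bit 20 = 1  t=0,i=22
  #..## -> .   bit 19 = 0  t=0,i=7
  #..#. -> .   bit 18 = 0  t=0,i=4
  #...# -> #   bit 17 = 1  t=0,i=0
  #.... -> .   bit 16 = 0  t=2,i=7
  .#### -> #   bit 15 = 1  t=0,i=9
  .###. -> .   bit 14 = 0  t=0,i=19
  .##.# -> #   bit 13 = 1  t=0,i=16
  .##.. -> .   bit 12 = 0  t=1,i=6
  .#.## -> #   bit 11 = 1  t=0,i=14
  .#.#. -> .   bit 10 = 0  t=5,i=5
  .#..# -> #   bit 9 = 1  t=0,i=3
  .#... -> #   bit 8 = 1  t=0,i=23
  ..### -> .   bit 7 = 0  t=0,i=8
  ..##. -> #   bit 6 = 1  t=2,i=15
  ..#.# -> .   bit 5 = 0  t=2,i=21
  ..#.. -> #   bit 4 = 1  t=0,i=2
  ...## -> .   bit 3 = 0  t=1,i=19
  ...#. -> .   bit 2 = 0  t=0,i=1
  ....# -> #   bit 1 = 1  t=2,i=8
  ..... -> #   bit 0 = 1  t=5,i=9
  bits 01110100011100101010101101010011 = 1953672019

1953672019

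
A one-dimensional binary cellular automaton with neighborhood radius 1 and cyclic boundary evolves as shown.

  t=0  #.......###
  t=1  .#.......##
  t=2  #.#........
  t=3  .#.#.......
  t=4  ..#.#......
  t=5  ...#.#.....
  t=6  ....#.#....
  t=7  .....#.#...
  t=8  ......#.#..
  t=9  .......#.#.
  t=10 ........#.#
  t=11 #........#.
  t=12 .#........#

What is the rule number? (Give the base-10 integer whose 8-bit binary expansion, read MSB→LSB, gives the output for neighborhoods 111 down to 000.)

176

  ###|#  b7=1 t=0,i=9
  ##.|.  b6=0 t=0,i=0
  #.#|#  b5=1 t=1,i=0
  #..|#  b4=1 t=0,i=1
  .##|.  b3=0 t=0,i=8
  .#.|.  b2=0 t=1,i=1
  ..#|.  b1=0 t=0,i=7
  ...|.  b0=0 t=0,i=2
  bits 10110000 = 176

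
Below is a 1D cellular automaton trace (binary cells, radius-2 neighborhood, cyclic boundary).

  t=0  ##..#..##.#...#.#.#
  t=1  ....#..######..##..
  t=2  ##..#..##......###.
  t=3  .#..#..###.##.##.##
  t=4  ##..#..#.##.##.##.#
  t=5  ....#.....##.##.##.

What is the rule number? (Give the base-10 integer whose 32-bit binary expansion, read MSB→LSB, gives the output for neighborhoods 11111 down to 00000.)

  [31] ##### => .  t=1,i=9
  [30] ####. => .  t=1,i=11
  [29] ###.# => #  t=2,i=17
  [28] ###.. => .  t=0,i=1
  [27] ##.## => #  t=2,i=18
  [26] ##.#. => #  t=0,i=9
  [25] ##..# => .  t=0,i=2
  [24] ##... => #  t=1,i=17
  [23] #.### => .  t=0,i=18
  [22] #.##. => .  t=2,i=0
  [21] #.#.# => #  t=0,i=16
  [20] #.#.. => #  t=0,i=10
  [19] #..## => .  t=0,i=6
  [18] #..#. => .  t=0,i=3
  [17] #...# => #  t=0,i=12
  [16] #.... => .  t=1,i=18
  [15] .#### => #  t=1,i=8
  [14] .###. => .  t=0,i=0
  [13] .##.# => #  t=0,i=8
  [12] .##.. => #  t=1,i=16
  [11] .#.## => .  t=0,i=17
  [10] .#.#. => #  t=0,i=15
  [9] .#..# => .  t=0,i=5
  [8] .#... => #  t=0,i=11
  [7] ..### => #  t=1,i=7
  [6] ..##. => #  t=0,i=7
  [5] ..#.# => .  t=0,i=14
  [4] ..#.. => #  t=0,i=4
  [3] ...## => #  t=2,i=14
  [2] ...#. => .  t=0,i=13
  [1] ....# => .  t=1,i=2
  [0] ..... => #  t=1,i=0
  bits 00101101001100101011010111011001 = 758298073

758298073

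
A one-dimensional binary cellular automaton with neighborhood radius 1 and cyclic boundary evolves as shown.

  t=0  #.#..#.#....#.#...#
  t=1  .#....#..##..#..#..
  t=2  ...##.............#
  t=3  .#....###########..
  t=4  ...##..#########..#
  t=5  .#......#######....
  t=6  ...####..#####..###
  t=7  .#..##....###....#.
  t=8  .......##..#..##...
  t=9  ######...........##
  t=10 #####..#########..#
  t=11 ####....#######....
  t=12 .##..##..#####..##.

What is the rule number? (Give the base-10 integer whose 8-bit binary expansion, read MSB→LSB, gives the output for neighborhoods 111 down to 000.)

161

  [7] ### => #  t=3,i=7
  [6] ##. => .  t=0,i=0
  [5] #.# => #  t=0,i=1
  [4] #.. => .  t=0,i=3
  [3] .## => .  t=0,i=18
  [2] .#. => .  t=0,i=2
  [1] ..# => .  t=0,i=4
  [0] ... => #  t=0,i=9
  bits 10100001 = 161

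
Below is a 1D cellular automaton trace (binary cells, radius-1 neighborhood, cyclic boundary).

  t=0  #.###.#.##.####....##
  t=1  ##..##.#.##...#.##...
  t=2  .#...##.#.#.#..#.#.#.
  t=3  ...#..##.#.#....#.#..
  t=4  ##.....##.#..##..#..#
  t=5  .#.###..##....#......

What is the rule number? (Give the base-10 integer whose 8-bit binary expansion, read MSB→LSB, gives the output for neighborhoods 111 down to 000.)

  [7] ### => .  t=0,i=3
  [6] ##. => #  t=0,i=0
  [5] #.# => #  t=0,i=1
  [4] #.. => .  t=0,i=15
  [3] .## => .  t=0,i=2
  [2] .#. => .  t=0,i=6
  [1] ..# => .  t=0,i=18
  [0] ... => #  t=0,i=16
  bits 01100001 = 97

97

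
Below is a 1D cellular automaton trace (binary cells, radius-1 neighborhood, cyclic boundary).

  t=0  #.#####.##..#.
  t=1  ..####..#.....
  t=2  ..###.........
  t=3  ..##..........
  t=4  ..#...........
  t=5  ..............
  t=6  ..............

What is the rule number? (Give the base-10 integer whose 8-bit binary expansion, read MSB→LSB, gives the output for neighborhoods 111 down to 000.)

136

  nb ###: next=#  (t=0,i=3, bit7=1)
  nb ##.: next=.  (t=0,i=6, bit6=0)
  nb #.#: next=.  (t=0,i=1, bit5=0)
  nb #..: next=.  (t=0,i=10, bit4=0)
  nb .##: next=#  (t=0,i=2, bit3=1)
  nb .#.: next=.  (t=0,i=0, bit2=0)
  nb ..#: next=.  (t=0,i=11, bit1=0)
  nb ...: next=.  (t=1,i=0, bit0=0)
  bits 10001000 = 136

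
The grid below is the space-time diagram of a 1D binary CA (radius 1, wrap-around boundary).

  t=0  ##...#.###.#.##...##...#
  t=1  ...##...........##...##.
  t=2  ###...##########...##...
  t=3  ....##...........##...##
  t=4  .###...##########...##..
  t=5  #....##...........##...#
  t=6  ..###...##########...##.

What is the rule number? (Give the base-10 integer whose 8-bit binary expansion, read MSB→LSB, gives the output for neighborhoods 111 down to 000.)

  ###|.  b7=0 t=0,i=0
  ##.|.  b6=0 t=0,i=1
  #.#|.  b5=0 t=0,i=6
  #..|.  b4=0 t=0,i=2
  .##|.  b3=0 t=0,i=7
  .#.|.  b2=0 t=0,i=5
  ..#|#  b1=1 t=0,i=4
  ...|#  b0=1 t=0,i=3
  bits 00000011 = 3

3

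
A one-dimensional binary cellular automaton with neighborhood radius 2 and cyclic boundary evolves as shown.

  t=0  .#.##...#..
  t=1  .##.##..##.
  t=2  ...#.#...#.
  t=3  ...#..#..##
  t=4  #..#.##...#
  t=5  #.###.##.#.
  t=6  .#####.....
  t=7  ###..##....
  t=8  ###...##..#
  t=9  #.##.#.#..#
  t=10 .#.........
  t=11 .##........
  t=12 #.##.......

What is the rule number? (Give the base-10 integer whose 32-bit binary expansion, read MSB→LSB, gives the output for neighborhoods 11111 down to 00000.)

965007800

  ##### -> .   bit 31 = 0  t=6,i=3
  ####. -> .   bit 30 = 0  t=6,i=4
  ###.# -> #   bit 29 = 1  t=5,i=4
  ###.. -> #   bit 28 = 1  t=6,i=5
  ##.## -> #   bit 27 = 1  t=1,i=3
  ##.#. -> .   bit 26 = 0  t=5,i=8
  ##..# -> .   bit 25 = 0  t=1,i=6
  ##... -> #   bit 24 = 1  t=0,i=5
  #.### -> #   bit 23 = 1  t=5,i=2
  #.##. -> .   bit 22 = 0  t=0,i=3
  #.#.# -> .   bit 21 = 0  t=5,i=0
  #.#.. -> .   bit 20 = 0  t=2,i=5
  #..## -> .   bit 19 = 0  t=1,i=0
  #..#. -> #   bit 18 = 1  t=3,i=5
  #...# -> .   bit 17 = 0  t=0,i=6
  #.... -> .   bit 16 = 0  t=2,i=0
  .#### -> #   bit 15 = 1  t=6,i=2
  .###. -> #   bit 14 = 1  t=5,i=3
  .##.# -> .   bit 13 = 0  t=1,i=2
  .##.. -> #   bit 12 = 1  t=0,i=4
  .#.## -> #   bit 11 = 1  t=0,i=2
  .#.#. -> .   bit 10 = 0  t=2,i=4
  .#..# -> .   bit 9 = 0  t=3,i=4
  .#... -> #   bit 8 = 1  t=0,i=9
  ..### -> #   bit 7 = 1  t=6,i=1
  ..##. -> .   bit 6 = 0  t=1,i=1
  ..#.# -> #   bit 5 = 1  t=0,i=1
  ..#.. -> #   bit 4 = 1  t=0,i=8
  ...## -> #   bit 3 = 1  t=4,i=9
  ...#. -> .   bit 2 = 0  t=0,i=0
  ....# -> .   bit 1 = 0  t=2,i=1
  ..... -> .   bit 0 = 0  t=6,i=8
  bits 00111001100001001101100110111000 = 965007800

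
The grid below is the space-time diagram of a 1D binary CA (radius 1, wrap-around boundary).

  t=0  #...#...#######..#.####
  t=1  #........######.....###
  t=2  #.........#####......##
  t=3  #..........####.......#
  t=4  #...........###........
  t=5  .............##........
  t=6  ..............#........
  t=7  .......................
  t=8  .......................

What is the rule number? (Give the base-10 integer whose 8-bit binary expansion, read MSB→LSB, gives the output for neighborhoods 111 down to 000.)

192

  nb ###: next=#  (t=0,i=9, bit7=1)
  nb ##.: next=#  (t=0,i=0, bit6=1)
  nb #.#: next=.  (t=0,i=18, bit5=0)
  nb #..: next=.  (t=0,i=1, bit4=0)
  nb .##: next=.  (t=0,i=8, bit3=0)
  nb .#.: next=.  (t=0,i=4, bit2=0)
  nb ..#: next=.  (t=0,i=3, bit1=0)
  nb ...: next=.  (t=0,i=2, bit0=0)
  bits 11000000 = 192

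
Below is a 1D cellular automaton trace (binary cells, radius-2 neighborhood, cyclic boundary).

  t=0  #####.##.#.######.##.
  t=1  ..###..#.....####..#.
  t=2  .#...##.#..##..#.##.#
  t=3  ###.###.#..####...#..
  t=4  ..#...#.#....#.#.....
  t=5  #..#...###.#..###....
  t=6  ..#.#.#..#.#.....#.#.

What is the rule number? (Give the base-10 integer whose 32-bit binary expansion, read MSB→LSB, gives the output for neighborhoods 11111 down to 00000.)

3809752394

  ##### -> #   bit 31 = 1  t=0,i=2
  ####. -> #   bit 30 = 1  t=0,i=3
  ###.# -> #   bit 29 = 1  t=0,i=4
  ###.. -> .   bit 28 = 0  t=1,i=4
  ##.## -> .   bit 27 = 0  t=0,i=5
  ##.#. -> .   bit 26 = 0  t=0,i=8
  ##..# -> #   bit 25 = 1  t=1,i=5
  ##... -> #   bit 24 = 1  t=3,i=15
  #.### -> .   bit 23 = 0  t=0,i=0
  #.##. -> .   bit 22 = 0  t=0,i=6
  #.#.# -> .   bit 21 = 0  t=0,i=9
  #.#.. -> #   bit 20 = 1  t=2,i=1
  #..## -> .   bit 19 = 0  t=2,i=10
  #..#. -> #   bit 18 = 1  t=1,i=6
  #...# -> .   bit 17 = 0  t=1,i=0
  #.... -> .   bit 16 = 0  t=1,i=9
  .#### -> .   bit 15 = 0  t=0,i=1
  .###. -> .   bit 14 = 0  t=1,i=3
  .##.# -> #   bit 13 = 1  t=0,i=7
  .##.. -> #   bit 12 = 1  t=2,i=12
  .#.## -> .   bit 11 = 0  t=0,i=10
  .#.#. -> #   bit 10 = 1  t=2,i=0
  .#..# -> .   bit 9 = 0  t=2,i=9
  .#... -> #   bit 8 = 1  t=1,i=8
  ..### -> .   bit 7 = 0  t=1,i=2
  ..##. -> #   bit 6 = 1  t=2,i=5
  ..#.# -> .   bit 5 = 0  t=2,i=15
  ..#.. -> .   bit 4 = 0  t=1,i=7
  ...## -> #   bit 3 = 1  t=1,i=1
  ...#. -> .   bit 2 = 0  t=3,i=17
  ....# -> #   bit 1 = 1  t=1,i=11
  ..... -> .   bit 0 = 0  t=1,i=10
  bits 11100011000101000011010101001010 = 3809752394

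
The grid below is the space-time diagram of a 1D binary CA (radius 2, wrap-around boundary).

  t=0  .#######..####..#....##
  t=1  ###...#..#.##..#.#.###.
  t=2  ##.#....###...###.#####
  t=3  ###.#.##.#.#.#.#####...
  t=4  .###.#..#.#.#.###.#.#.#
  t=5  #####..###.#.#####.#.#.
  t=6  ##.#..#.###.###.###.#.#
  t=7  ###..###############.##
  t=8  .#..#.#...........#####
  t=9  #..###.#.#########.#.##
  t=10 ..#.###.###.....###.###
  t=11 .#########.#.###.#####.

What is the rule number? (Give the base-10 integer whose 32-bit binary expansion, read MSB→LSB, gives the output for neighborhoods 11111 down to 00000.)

  #####|.  b31=0 t=0,i=3
  ####.|#  b30=1 t=0,i=6
  ###.#|#  b29=1 t=1,i=21
  ###..|.  b28=0 t=0,i=7
  ##.##|#  b27=1 t=0,i=0
  ##.#.|#  b26=1 t=2,i=2
  ##..#|.  b25=0 t=0,i=8
  ##...|#  b24=1 t=1,i=3
  #.###|#  b23=1 t=0,i=1
  #.##.|.  b22=0 t=1,i=11
  #.#.#|.  b21=0 t=1,i=17
  #.#..|.  b20=0 t=2,i=3
  #..##|#  b19=1 t=0,i=9
  #..#.|#  b18=1 t=0,i=15
  #...#|.  b17=0 t=1,i=4
  #....|.  b16=0 t=0,i=18
  .####|#  b15=1 t=0,i=2
  .###.|#  b14=1 t=1,i=1
  .##.#|.  b13=0 t=0,i=22
  .##..|.  b12=0 t=1,i=12
  .#.##|#  b11=1 t=1,i=10
  .#.#.|#  b10=1 t=1,i=16
  .#..#|.  b9=0 t=1,i=7
  .#...|#  b8=1 t=0,i=17
  ..###|.  b7=0 t=0,i=10
  ..##.|#  b6=1 t=0,i=21
  ..#.#|#  b5=1 t=1,i=9
  ..#..|.  b4=0 t=0,i=16
  ...##|#  b3=1 t=0,i=20
  ...#.|.  b2=0 t=1,i=5
  ....#|#  b1=1 t=0,i=19
  .....|#  b0=1 t=8,i=9
  bits 01101101100011001100110101101011 = 1837944171

1837944171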